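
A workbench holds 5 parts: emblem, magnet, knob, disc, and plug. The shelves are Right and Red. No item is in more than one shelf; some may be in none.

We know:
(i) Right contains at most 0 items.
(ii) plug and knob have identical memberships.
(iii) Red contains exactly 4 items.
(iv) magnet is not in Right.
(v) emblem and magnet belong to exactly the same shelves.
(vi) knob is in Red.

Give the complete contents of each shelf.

Right = {}; Red = {emblem, knob, magnet, plug}

From (iv): magnet ∉ Right.
From (vi): knob ∈ Red.
(i): Right already has 0, so the rest are out.
(ii): plug matches knob: plug ∈ Red.
Suppose emblem ∉ Red: no assignment then satisfies all the clues, so emblem ∈ Red.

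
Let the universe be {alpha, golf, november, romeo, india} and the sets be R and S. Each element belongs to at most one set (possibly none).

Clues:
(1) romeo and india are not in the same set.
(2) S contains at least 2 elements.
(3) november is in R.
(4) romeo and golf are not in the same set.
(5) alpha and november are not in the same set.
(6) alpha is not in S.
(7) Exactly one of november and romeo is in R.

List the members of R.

From (3): november ∈ R.
From (6): alpha ∉ S.
(5): alpha ∉ R.
(7) (exactly one): romeo ∉ R.
Suppose golf ∈ R: no assignment then satisfies all the clues, so golf ∉ R.

R = {november}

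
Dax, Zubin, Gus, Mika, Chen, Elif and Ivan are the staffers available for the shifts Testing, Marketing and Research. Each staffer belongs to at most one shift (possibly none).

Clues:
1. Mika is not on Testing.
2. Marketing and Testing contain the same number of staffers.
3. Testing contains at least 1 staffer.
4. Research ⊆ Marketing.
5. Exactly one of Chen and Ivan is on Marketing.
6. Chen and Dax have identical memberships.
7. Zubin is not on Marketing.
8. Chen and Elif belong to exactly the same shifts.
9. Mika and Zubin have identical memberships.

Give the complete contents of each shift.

Testing = {Gus}; Marketing = {Ivan}; Research = {}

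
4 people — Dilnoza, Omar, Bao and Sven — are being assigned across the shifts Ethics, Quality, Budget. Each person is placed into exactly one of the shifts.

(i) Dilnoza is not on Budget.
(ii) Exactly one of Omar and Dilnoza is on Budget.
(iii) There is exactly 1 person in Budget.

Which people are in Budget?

Budget = {Omar}

From (i): Dilnoza ∉ Budget.
(ii) (exactly one): Omar ∈ Budget.
(iii): Budget already has 1, so the rest are out.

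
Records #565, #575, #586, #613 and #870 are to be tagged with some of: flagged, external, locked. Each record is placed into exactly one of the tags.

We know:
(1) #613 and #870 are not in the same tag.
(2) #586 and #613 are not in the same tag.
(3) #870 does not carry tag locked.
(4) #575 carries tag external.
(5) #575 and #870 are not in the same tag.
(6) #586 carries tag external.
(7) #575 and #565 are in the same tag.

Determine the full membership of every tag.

flagged = {#870}; external = {#565, #575, #586}; locked = {#613}

From (3): #870 ∉ locked.
From (4): #575 ∈ external.
From (6): #586 ∈ external.
(2): #613 ∉ external.
(5): #870 ∉ external.
(7): #565 matches #575: #565 ∉ flagged.
(7): #565 matches #575: #565 ∈ external.
Only one tag left: #870 ∈ flagged.
(1): #613 ∉ flagged.
Only one tag left: #613 ∈ locked.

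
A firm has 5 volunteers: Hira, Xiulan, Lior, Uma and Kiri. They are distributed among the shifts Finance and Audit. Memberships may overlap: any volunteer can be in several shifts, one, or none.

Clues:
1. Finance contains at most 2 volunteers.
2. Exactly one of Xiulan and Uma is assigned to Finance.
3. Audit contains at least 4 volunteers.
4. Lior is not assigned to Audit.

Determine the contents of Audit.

Audit = {Hira, Kiri, Uma, Xiulan}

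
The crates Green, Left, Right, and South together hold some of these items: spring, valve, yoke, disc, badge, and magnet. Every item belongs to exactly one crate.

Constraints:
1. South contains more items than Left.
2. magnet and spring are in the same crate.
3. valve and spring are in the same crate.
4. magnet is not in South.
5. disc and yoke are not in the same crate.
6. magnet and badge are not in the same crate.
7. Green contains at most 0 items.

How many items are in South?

2

From (4): magnet ∉ South.
(2): spring matches magnet: spring ∉ South.
(3): valve matches spring: valve ∉ South.
(7): Green already has 0, so the rest are out.
Suppose spring ∈ Left: no assignment then satisfies all the clues, so spring ∉ Left.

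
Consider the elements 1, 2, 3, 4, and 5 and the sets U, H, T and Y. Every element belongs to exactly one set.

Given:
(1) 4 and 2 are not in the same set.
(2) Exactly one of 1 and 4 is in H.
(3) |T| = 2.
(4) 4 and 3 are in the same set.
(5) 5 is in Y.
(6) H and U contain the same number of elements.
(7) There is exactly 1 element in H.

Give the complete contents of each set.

U = {2}; H = {1}; T = {3, 4}; Y = {5}

From (5): 5 ∈ Y.
Suppose 1 ∈ U: no assignment then satisfies all the clues, so 1 ∉ U.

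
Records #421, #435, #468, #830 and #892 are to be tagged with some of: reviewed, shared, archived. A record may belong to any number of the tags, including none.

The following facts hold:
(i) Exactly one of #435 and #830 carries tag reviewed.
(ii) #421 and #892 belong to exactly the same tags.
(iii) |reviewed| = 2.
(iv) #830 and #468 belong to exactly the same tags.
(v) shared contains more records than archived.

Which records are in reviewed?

reviewed = {#468, #830}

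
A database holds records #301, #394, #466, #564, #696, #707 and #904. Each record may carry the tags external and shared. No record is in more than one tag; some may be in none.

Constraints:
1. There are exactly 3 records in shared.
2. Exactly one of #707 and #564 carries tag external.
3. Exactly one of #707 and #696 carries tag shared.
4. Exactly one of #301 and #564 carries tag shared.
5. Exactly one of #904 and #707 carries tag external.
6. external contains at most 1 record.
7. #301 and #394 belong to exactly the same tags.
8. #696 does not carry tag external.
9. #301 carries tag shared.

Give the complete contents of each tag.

From (8): #696 ∉ external.
From (9): #301 ∈ shared.
(4) (exactly one): #564 ∉ shared.
(7): #394 matches #301: #394 ∉ external.
(7): #394 matches #301: #394 ∈ shared.
Suppose #466 ∈ external: no assignment then satisfies all the clues, so #466 ∉ external.

external = {#707}; shared = {#301, #394, #696}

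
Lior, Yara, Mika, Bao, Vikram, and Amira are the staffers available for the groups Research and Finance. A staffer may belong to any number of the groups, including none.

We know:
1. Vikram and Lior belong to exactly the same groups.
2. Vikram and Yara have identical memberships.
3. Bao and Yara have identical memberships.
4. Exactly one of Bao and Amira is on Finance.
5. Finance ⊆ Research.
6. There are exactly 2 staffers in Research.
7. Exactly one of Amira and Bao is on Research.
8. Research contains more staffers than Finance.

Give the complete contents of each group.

Research = {Amira, Mika}; Finance = {Amira}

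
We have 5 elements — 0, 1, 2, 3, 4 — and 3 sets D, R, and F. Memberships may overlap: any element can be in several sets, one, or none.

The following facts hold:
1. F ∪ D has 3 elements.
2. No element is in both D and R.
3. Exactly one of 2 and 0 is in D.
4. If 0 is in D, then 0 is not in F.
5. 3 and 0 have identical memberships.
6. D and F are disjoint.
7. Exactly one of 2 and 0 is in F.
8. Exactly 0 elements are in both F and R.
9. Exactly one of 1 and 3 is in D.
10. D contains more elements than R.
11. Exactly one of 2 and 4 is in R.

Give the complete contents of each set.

D = {0, 3}; R = {4}; F = {2}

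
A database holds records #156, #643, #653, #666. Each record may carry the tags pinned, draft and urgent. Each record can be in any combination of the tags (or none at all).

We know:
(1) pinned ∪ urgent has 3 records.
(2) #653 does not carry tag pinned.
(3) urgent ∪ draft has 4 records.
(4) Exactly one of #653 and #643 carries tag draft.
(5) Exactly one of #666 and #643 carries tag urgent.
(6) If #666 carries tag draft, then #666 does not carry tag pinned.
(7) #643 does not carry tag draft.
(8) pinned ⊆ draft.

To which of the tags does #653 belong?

#653: draft, urgent

From (2): #653 ∉ pinned.
From (7): #643 ∉ draft.
(4) (exactly one): #653 ∈ draft.
(8) contrapositive: #643 ∉ pinned.
Suppose #653 ∉ urgent: no assignment then satisfies all the clues, so #653 ∈ urgent.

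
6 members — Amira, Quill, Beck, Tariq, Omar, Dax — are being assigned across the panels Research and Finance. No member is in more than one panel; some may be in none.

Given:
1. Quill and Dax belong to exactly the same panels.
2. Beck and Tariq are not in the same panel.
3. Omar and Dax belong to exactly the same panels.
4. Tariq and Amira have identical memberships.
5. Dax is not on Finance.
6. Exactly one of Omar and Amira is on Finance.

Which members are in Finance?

From (5): Dax ∉ Finance.
(1): Quill matches Dax: Quill ∉ Finance.
(3): Omar matches Dax: Omar ∉ Finance.
(6) (exactly one): Amira ∈ Finance.
(4): Tariq matches Amira: Tariq ∉ Research.
(4): Tariq matches Amira: Tariq ∈ Finance.
(2): Beck ∉ Finance.

Finance = {Amira, Tariq}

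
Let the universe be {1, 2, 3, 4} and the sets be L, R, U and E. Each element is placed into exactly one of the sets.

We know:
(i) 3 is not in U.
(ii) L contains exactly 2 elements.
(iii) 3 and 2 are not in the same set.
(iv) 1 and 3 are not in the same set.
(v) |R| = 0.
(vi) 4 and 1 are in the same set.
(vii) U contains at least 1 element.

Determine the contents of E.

E = {3}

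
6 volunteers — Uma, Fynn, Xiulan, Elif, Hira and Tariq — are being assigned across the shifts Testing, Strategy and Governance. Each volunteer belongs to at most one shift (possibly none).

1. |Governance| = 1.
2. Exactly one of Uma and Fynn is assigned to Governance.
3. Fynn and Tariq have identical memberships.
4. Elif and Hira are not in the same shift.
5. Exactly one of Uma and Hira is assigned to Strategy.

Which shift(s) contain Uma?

Uma: Governance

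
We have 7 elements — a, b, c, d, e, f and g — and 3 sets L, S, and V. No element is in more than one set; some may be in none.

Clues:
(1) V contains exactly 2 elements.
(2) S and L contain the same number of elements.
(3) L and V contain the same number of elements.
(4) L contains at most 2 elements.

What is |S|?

2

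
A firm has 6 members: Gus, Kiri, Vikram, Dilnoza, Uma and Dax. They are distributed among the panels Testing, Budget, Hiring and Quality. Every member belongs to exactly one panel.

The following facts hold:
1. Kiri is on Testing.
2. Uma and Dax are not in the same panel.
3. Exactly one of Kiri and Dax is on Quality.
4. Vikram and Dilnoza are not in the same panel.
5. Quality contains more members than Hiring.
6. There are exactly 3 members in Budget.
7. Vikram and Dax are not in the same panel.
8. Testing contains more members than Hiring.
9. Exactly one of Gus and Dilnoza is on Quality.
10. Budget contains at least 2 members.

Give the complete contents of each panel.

Testing = {Kiri}; Budget = {Gus, Uma, Vikram}; Hiring = {}; Quality = {Dax, Dilnoza}

From (1): Kiri ∈ Testing.
(3) (exactly one): Dax ∈ Quality.
(7): Vikram ∉ Quality.
(2): Uma ∉ Quality.
Suppose Gus ∈ Testing: no assignment then satisfies all the clues, so Gus ∉ Testing.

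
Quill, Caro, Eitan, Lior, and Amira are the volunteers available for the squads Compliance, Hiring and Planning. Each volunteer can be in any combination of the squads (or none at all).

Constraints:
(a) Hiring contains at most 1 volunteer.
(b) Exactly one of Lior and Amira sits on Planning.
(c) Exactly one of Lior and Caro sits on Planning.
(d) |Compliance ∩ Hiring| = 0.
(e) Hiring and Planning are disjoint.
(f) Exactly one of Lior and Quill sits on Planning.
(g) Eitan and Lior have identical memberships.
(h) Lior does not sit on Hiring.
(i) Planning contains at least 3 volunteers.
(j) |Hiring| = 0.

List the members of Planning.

Planning = {Amira, Caro, Quill}

From (h): Lior ∉ Hiring.
(g): Eitan matches Lior: Eitan ∉ Hiring.
(j): Hiring already has 0, so the rest are out.
Suppose Quill ∉ Planning: no assignment then satisfies all the clues, so Quill ∈ Planning.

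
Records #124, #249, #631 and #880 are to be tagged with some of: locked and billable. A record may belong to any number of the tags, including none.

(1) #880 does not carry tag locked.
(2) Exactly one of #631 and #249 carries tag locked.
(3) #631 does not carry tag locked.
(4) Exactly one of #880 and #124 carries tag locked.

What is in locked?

From (1): #880 ∉ locked.
From (3): #631 ∉ locked.
(2) (exactly one): #249 ∈ locked.
(4) (exactly one): #124 ∈ locked.

locked = {#124, #249}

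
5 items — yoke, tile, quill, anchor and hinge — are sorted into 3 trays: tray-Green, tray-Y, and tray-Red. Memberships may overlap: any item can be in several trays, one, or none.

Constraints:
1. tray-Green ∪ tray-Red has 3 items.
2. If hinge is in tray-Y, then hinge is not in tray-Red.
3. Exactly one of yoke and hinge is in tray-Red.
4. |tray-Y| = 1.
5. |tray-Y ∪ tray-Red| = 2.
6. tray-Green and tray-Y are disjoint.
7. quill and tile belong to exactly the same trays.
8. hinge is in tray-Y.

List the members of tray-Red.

tray-Red = {yoke}

From (8): hinge ∈ tray-Y.
(2): hinge ∉ tray-Red.
(3) (exactly one): yoke ∈ tray-Red.
(4): tray-Y already has 1, so the rest are out.
(6) (disjoint): hinge ∉ tray-Green.
Suppose tile ∈ tray-Red: no assignment then satisfies all the clues, so tile ∉ tray-Red.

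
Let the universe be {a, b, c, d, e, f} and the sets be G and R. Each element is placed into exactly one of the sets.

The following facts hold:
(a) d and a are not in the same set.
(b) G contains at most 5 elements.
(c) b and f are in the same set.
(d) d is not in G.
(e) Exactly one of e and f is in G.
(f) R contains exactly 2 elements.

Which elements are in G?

From (d): d ∉ G.
Only one set left: d ∈ R.
(a): a ∉ R.
Only one set left: a ∈ G.
Suppose b ∉ G: no assignment then satisfies all the clues, so b ∈ G.

G = {a, b, c, f}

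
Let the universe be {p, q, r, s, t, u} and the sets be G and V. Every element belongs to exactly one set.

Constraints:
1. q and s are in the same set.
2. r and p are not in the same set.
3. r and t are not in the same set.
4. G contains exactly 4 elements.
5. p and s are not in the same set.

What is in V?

V = {p, t}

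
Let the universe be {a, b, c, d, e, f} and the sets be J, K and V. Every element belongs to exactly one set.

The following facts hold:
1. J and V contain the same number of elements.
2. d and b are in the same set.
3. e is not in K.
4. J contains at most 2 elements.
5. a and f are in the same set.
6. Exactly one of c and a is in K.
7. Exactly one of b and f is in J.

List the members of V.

V = {c, e}

From (3): e ∉ K.
Suppose a ∈ V: no assignment then satisfies all the clues, so a ∉ V.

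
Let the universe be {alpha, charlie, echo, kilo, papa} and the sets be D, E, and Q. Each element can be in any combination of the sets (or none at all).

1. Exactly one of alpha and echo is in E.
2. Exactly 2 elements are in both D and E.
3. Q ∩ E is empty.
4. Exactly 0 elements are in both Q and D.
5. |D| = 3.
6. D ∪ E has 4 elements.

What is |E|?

3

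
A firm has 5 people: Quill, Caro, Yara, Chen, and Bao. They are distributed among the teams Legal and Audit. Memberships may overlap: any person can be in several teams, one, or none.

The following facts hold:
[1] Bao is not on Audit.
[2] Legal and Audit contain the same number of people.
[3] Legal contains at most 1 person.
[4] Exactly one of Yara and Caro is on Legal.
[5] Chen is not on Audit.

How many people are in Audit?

1

From (1): Bao ∉ Audit.
From (5): Chen ∉ Audit.
Suppose Quill ∈ Legal: no assignment then satisfies all the clues, so Quill ∉ Legal.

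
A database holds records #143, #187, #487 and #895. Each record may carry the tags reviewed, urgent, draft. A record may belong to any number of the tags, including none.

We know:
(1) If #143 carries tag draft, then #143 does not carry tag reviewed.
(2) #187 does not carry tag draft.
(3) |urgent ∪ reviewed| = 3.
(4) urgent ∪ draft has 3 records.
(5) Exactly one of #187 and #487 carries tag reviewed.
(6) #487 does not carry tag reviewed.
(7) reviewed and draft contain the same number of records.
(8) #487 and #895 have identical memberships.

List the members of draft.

From (2): #187 ∉ draft.
From (6): #487 ∉ reviewed.
(5) (exactly one): #187 ∈ reviewed.
(8): #895 matches #487: #895 ∉ reviewed.
Suppose #143 ∉ draft: no assignment then satisfies all the clues, so #143 ∈ draft.

draft = {#143}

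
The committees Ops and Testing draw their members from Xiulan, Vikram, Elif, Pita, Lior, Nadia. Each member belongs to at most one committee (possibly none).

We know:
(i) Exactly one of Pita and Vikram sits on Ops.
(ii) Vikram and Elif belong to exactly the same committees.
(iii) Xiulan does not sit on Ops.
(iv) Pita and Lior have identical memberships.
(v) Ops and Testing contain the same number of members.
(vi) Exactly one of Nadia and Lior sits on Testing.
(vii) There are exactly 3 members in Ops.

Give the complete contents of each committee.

From (iii): Xiulan ∉ Ops.
Suppose Xiulan ∉ Testing: no assignment then satisfies all the clues, so Xiulan ∈ Testing.

Ops = {Elif, Nadia, Vikram}; Testing = {Lior, Pita, Xiulan}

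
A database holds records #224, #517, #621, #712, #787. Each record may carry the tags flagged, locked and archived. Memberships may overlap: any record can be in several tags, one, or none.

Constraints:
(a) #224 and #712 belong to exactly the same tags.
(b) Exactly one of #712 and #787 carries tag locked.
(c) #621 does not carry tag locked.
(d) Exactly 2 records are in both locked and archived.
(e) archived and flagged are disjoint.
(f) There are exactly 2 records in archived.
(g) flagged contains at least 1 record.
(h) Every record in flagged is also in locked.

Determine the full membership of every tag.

From (c): #621 ∉ locked.
(h) contrapositive: #621 ∉ flagged.
Suppose #224 ∈ flagged: no assignment then satisfies all the clues, so #224 ∉ flagged.

flagged = {#517}; locked = {#224, #517, #712}; archived = {#224, #712}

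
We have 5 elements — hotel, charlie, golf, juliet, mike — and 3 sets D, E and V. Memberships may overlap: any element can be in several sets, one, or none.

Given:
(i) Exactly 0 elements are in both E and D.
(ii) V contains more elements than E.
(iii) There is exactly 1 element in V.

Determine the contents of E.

E = {}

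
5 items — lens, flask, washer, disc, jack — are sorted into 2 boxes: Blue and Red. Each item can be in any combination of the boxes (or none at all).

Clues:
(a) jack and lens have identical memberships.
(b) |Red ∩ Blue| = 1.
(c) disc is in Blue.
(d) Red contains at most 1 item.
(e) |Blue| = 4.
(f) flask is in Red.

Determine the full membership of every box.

Blue = {disc, flask, jack, lens}; Red = {flask}

From (c): disc ∈ Blue.
From (f): flask ∈ Red.
(d): Red already has 1, so the rest are out.
Suppose lens ∉ Blue: no assignment then satisfies all the clues, so lens ∈ Blue.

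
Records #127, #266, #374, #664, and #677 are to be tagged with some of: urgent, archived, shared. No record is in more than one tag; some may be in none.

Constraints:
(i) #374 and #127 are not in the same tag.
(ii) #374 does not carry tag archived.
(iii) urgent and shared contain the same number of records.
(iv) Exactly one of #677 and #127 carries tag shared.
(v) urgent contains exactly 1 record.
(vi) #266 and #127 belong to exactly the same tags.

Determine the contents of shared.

shared = {#677}

From (ii): #374 ∉ archived.
Suppose #127 ∈ shared: no assignment then satisfies all the clues, so #127 ∉ shared.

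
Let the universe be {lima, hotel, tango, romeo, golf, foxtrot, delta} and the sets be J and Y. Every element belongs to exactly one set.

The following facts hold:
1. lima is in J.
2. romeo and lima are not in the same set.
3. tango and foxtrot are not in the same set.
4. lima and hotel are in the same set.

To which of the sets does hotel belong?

From (1): lima ∈ J.
(2): romeo ∉ J.
(4): hotel matches lima: hotel ∈ J.
Only one set left: romeo ∈ Y.

hotel: J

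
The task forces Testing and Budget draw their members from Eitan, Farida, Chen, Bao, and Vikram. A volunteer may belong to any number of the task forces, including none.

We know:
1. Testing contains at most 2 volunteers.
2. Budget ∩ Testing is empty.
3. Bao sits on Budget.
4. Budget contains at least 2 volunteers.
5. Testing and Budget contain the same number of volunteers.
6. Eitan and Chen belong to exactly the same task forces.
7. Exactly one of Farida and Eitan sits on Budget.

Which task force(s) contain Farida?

Farida: Budget

From (3): Bao ∈ Budget.
(2) (disjoint): Bao ∉ Testing.
Suppose Farida ∈ Testing: no assignment then satisfies all the clues, so Farida ∉ Testing.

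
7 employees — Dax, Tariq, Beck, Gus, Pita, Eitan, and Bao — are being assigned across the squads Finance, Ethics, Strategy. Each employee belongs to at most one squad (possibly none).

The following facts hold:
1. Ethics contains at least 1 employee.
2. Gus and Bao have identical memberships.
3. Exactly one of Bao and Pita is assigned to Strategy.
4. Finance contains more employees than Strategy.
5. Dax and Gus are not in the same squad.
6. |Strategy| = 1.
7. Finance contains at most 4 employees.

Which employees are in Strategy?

Strategy = {Pita}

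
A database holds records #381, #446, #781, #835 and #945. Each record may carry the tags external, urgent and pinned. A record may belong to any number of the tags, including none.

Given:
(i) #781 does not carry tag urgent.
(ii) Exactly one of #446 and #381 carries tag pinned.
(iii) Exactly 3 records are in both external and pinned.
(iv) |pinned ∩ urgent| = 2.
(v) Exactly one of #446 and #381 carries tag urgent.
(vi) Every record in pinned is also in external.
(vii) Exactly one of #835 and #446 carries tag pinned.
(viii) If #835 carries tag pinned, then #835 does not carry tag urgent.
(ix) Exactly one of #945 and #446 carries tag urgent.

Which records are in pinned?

pinned = {#381, #835, #945}

From (i): #781 ∉ urgent.
Suppose #381 ∉ pinned: no assignment then satisfies all the clues, so #381 ∈ pinned.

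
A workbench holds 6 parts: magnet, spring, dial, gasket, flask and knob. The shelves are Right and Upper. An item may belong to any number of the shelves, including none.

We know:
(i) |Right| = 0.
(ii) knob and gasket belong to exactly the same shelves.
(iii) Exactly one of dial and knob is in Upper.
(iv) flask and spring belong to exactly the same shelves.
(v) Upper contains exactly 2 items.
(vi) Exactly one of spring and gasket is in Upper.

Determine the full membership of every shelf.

Right = {}; Upper = {gasket, knob}

(i): Right already has 0, so the rest are out.
Suppose magnet ∈ Upper: no assignment then satisfies all the clues, so magnet ∉ Upper.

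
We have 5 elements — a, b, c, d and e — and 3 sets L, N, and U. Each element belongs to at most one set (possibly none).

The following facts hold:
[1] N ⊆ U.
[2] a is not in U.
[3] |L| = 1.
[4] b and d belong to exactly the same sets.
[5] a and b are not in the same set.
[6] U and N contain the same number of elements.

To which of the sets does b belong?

b: none

From (2): a ∉ U.
(1) contrapositive: a ∉ N.
Suppose b ∈ L: no assignment then satisfies all the clues, so b ∉ L.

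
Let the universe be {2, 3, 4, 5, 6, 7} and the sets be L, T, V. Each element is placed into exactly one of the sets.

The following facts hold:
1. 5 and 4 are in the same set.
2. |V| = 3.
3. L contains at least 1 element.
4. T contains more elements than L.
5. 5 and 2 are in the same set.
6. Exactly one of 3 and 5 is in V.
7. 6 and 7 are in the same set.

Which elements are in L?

L = {3}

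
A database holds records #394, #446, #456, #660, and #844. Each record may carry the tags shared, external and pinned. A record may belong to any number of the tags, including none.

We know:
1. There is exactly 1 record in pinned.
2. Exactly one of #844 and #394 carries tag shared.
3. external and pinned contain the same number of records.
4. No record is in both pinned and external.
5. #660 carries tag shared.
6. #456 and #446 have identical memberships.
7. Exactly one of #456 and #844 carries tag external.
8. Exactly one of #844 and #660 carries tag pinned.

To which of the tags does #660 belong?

#660: pinned, shared

From (5): #660 ∈ shared.
Suppose #660 ∈ external: no assignment then satisfies all the clues, so #660 ∉ external.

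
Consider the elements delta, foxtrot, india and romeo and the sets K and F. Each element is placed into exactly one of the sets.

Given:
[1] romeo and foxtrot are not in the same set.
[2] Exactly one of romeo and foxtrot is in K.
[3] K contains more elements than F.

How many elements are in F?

1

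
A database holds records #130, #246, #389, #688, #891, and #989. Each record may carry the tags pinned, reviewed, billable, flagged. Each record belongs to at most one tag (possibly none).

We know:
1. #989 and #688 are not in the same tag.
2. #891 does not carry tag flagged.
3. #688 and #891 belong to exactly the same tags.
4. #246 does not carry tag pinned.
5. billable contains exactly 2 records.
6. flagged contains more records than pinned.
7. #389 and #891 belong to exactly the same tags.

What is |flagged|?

From (2): #891 ∉ flagged.
From (4): #246 ∉ pinned.
(3): #688 matches #891: #688 ∉ flagged.
(7): #389 matches #891: #389 ∉ flagged.
Suppose #130 ∈ pinned: no assignment then satisfies all the clues, so #130 ∉ pinned.

1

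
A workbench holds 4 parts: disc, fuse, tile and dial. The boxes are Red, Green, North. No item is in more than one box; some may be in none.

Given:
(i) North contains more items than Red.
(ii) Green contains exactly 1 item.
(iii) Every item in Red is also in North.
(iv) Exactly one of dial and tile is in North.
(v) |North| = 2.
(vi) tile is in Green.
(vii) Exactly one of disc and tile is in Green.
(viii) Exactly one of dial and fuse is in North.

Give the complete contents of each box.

From (vi): tile ∈ Green.
(ii): Green already has 1, so the rest are out.
(iv) (exactly one): dial ∈ North.
(viii) (exactly one): fuse ∉ North.
(iii) contrapositive: fuse ∉ Red.
(v): only 2 candidates remain for North, so all are in.

Red = {}; Green = {tile}; North = {dial, disc}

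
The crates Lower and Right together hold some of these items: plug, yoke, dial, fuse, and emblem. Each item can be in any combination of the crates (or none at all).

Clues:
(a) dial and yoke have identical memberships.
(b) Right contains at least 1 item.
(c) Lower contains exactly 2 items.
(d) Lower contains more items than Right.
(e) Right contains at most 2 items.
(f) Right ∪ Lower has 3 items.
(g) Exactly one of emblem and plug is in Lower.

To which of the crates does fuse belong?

fuse: Lower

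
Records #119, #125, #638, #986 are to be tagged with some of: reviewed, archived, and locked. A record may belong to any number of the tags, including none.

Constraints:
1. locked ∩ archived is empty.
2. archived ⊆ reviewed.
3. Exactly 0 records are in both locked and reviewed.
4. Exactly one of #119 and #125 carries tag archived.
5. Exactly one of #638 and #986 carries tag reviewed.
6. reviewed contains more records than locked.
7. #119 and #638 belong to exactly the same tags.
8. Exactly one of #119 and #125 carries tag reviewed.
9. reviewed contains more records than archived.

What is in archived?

archived = {#125}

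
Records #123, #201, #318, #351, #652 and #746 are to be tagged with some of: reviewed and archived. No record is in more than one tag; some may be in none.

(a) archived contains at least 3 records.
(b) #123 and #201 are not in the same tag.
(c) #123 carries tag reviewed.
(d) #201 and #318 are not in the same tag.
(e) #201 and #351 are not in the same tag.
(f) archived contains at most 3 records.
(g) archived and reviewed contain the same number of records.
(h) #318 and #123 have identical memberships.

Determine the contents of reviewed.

From (c): #123 ∈ reviewed.
(b): #201 ∉ reviewed.
(h): #318 matches #123: #318 ∈ reviewed.
Suppose #351 ∉ reviewed: no assignment then satisfies all the clues, so #351 ∈ reviewed.

reviewed = {#123, #318, #351}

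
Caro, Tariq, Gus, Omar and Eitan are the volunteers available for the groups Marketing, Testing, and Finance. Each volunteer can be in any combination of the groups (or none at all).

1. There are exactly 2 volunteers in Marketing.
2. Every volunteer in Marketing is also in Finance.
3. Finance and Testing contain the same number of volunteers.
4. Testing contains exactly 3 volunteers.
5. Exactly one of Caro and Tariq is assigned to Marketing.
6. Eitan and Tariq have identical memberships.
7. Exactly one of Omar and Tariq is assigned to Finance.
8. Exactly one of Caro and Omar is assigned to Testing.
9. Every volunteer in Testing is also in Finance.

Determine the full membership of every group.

Marketing = {Eitan, Tariq}; Testing = {Caro, Eitan, Tariq}; Finance = {Caro, Eitan, Tariq}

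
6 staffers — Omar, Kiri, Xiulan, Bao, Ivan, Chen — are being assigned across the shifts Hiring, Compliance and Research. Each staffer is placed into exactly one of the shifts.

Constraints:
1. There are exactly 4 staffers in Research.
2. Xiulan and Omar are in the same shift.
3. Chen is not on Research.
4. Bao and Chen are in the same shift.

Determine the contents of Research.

Research = {Ivan, Kiri, Omar, Xiulan}

From (3): Chen ∉ Research.
(4): Bao matches Chen: Bao ∉ Research.
(1): only 4 candidates remain for Research, so all are in.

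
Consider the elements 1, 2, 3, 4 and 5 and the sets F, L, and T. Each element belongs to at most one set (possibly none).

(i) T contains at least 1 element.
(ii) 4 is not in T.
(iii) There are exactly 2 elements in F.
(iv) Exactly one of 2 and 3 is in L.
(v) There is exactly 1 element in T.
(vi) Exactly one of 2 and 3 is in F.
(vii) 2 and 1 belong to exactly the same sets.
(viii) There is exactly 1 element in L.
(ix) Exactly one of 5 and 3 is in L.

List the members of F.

From (ii): 4 ∉ T.
Suppose 1 ∉ F: no assignment then satisfies all the clues, so 1 ∈ F.

F = {1, 2}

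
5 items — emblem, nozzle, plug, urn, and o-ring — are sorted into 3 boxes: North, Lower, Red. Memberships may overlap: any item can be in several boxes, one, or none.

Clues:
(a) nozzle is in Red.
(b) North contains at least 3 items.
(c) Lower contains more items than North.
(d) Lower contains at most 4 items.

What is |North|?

3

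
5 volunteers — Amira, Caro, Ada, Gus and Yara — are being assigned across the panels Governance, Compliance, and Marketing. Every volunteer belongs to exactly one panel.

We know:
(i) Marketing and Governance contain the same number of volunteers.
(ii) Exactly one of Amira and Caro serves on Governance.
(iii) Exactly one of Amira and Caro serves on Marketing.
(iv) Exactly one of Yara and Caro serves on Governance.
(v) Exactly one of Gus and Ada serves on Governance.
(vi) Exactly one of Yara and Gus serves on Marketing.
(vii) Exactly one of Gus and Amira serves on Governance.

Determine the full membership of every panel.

Governance = {Caro, Gus}; Compliance = {Ada}; Marketing = {Amira, Yara}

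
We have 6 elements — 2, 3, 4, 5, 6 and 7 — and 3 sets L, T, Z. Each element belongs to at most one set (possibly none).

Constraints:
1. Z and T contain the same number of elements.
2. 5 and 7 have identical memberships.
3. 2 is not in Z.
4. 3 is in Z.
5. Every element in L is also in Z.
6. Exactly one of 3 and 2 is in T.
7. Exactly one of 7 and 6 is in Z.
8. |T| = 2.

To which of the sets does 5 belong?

5: none

From (3): 2 ∉ Z.
From (4): 3 ∈ Z.
(5) contrapositive: 2 ∉ L.
(6) (exactly one): 2 ∈ T.
Suppose 5 ∈ L: no assignment then satisfies all the clues, so 5 ∉ L.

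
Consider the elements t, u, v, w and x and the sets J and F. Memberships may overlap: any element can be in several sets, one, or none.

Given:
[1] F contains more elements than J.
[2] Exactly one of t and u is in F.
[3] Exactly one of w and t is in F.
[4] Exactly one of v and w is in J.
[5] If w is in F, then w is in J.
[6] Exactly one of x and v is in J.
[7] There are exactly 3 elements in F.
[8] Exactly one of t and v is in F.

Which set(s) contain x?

x: J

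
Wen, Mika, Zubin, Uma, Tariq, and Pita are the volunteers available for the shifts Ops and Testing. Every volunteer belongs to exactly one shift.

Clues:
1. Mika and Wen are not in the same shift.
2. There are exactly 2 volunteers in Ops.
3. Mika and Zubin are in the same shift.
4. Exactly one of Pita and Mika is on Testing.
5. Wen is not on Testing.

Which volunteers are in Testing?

From (5): Wen ∉ Testing.
Only one shift left: Wen ∈ Ops.
(1): Mika ∉ Ops.
(3): Zubin matches Mika: Zubin ∉ Ops.
Only one shift left: Mika ∈ Testing.
Only one shift left: Zubin ∈ Testing.
(4) (exactly one): Pita ∉ Testing.
Only one shift left: Pita ∈ Ops.
(2): Ops already has 2, so the rest are out.
Only one shift left: Uma ∈ Testing.
Only one shift left: Tariq ∈ Testing.

Testing = {Mika, Tariq, Uma, Zubin}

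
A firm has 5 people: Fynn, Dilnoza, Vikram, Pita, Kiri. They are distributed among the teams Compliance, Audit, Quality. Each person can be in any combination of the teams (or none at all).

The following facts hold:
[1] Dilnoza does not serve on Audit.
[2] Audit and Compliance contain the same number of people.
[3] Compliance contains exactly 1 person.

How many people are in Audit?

1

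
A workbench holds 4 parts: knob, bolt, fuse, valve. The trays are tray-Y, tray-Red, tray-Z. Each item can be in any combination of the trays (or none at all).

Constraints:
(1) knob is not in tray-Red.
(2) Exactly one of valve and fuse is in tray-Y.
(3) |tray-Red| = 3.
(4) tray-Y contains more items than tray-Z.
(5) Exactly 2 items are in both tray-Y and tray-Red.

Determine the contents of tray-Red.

tray-Red = {bolt, fuse, valve}

From (1): knob ∉ tray-Red.
(3): only 3 candidates remain for tray-Red, so all are in.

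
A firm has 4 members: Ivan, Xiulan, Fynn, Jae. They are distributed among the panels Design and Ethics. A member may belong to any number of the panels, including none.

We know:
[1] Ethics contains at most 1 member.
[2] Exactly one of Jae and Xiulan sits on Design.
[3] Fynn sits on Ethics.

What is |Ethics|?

1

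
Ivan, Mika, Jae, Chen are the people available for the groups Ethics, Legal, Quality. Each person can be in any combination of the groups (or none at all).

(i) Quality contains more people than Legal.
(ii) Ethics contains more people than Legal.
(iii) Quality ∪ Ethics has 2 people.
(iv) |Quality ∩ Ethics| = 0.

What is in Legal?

Legal = {}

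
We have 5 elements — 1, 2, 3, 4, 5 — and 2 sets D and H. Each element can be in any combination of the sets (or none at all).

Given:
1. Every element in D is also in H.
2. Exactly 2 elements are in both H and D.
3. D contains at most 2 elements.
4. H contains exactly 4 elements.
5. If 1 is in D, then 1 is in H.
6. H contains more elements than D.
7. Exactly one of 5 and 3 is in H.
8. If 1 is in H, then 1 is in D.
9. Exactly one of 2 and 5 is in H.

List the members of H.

H = {1, 2, 3, 4}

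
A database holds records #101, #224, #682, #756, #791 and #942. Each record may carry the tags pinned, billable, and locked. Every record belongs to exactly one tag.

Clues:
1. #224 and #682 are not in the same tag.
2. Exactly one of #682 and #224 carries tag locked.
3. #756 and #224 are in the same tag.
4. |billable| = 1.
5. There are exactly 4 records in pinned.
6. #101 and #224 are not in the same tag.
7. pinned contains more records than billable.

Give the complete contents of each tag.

pinned = {#224, #756, #791, #942}; billable = {#101}; locked = {#682}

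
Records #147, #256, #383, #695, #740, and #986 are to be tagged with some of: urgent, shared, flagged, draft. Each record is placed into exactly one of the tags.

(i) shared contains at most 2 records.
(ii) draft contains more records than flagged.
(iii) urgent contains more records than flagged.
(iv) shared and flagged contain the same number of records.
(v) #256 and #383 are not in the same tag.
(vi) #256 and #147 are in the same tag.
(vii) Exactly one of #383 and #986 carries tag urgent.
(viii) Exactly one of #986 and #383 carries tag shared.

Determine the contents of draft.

draft = {#147, #256}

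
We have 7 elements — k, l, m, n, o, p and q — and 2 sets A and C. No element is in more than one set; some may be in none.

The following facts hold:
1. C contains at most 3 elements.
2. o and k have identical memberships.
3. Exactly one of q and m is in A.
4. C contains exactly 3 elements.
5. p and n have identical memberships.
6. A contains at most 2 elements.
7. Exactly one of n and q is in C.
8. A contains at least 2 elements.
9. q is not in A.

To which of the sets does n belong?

n: none

From (9): q ∉ A.
(3) (exactly one): m ∈ A.
Suppose n ∈ A: no assignment then satisfies all the clues, so n ∉ A.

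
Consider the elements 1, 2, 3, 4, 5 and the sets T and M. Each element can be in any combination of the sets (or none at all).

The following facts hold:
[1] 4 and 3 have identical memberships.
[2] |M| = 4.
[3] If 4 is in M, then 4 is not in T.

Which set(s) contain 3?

3: M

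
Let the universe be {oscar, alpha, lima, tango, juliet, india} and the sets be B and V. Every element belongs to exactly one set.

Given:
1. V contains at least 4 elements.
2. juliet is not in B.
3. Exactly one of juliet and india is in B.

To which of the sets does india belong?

From (2): juliet ∉ B.
(3) (exactly one): india ∈ B.
Only one set left: juliet ∈ V.

india: B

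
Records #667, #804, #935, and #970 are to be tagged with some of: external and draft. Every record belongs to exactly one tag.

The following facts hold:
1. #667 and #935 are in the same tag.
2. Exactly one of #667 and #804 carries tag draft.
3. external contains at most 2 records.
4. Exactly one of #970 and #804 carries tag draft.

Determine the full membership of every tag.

external = {#804}; draft = {#667, #935, #970}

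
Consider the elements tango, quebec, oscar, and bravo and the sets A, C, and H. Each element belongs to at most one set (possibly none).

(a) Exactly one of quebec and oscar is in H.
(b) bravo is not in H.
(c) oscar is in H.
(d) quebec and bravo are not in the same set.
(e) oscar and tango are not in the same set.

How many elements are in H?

From (b): bravo ∉ H.
From (c): oscar ∈ H.
(a) (exactly one): quebec ∉ H.
(e): tango ∉ H.

1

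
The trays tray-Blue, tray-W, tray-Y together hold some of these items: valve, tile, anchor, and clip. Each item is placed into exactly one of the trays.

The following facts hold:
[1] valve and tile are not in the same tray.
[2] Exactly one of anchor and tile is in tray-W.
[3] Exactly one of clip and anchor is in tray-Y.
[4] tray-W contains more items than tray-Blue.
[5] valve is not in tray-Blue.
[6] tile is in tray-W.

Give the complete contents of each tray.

From (5): valve ∉ tray-Blue.
From (6): tile ∈ tray-W.
(1): valve ∉ tray-W.
(2) (exactly one): anchor ∉ tray-W.
Only one tray left: valve ∈ tray-Y.
Suppose anchor ∈ tray-Blue: no assignment then satisfies all the clues, so anchor ∉ tray-Blue.

tray-Blue = {}; tray-W = {clip, tile}; tray-Y = {anchor, valve}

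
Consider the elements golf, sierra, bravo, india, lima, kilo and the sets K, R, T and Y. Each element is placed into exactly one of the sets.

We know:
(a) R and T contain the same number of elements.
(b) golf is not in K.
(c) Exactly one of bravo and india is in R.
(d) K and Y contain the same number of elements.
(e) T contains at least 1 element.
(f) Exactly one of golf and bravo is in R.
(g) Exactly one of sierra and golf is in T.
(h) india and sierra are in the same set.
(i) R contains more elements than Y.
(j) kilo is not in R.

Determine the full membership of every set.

From (b): golf ∉ K.
From (j): kilo ∉ R.
Suppose golf ∈ R: no assignment then satisfies all the clues, so golf ∉ R.

K = {kilo}; R = {bravo, lima}; T = {india, sierra}; Y = {golf}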